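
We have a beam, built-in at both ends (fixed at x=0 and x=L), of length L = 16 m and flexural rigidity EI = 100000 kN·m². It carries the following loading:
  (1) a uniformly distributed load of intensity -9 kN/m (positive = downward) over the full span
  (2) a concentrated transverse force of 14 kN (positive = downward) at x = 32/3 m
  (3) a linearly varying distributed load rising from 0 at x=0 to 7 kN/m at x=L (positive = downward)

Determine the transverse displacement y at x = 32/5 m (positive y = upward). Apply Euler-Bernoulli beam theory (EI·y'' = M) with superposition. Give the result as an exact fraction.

Load 1 — uniform load w=-9 kN/m over full span:
  y_1 = -wx²(L-x)²/(24EI) = -(-9)·(32/5)²·(16-(32/5))²/(24·100000) = 27648/1953125 m
Load 2 — point force P=14 kN at a=32/3 m (b=L-a=16/3):
  y_2 = -Pb²x²(3aL-(3a+b)x)/(6L³EI)  [x≤a] = -14·(16/3)²·(32/5)²·(3·(32/3)·16-(3·(32/3)+(16/3))·(32/5))/(6·16³·100000) = -57344/31640625 m
Load 3 — triangular load w₀=7 kN/m (0→w₀ over full span):
  y_3 = -w₀x²(L-x)²(x+2L)/(120LEI) = -7·(32/5)²·(16-(32/5))²·((32/5)+2·16)/(120·16·100000) = -258048/48828125 m
Superposition: y = Σ y_i = 27917312/3955078125 m ≈ 0.007059 m

y(32/5) = 27917312/3955078125 m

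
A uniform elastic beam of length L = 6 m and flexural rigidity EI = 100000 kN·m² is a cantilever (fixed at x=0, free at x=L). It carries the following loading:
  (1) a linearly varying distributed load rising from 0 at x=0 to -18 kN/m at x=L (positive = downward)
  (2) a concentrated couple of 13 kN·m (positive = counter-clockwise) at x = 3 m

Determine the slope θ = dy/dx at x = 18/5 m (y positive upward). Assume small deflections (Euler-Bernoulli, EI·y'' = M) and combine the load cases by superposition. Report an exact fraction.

θ(18/5) = 304797/62500000 rad

Load 1 — triangular load w₀=-18 kN/m (0→w₀ over full span):
  θ_1 = (w₀Lx²/4-w₀L²x/3-w₀x⁴/(24L))/EI = ((-18)·6·(18/5)²/4-(-18)·6²·(18/5)/3-(-18)·(18/5)⁴/(24·6))/100000 = 140211/31250000 rad
Load 2 — applied couple M₀=13 kN·m at a=3 m (b=L-a=3):
  θ_2 = M₀a/EI  [x>a] = 13·3/100000 = 39/100000 rad
Superposition: θ = Σ θ_i = 304797/62500000 rad ≈ 0.004877 rad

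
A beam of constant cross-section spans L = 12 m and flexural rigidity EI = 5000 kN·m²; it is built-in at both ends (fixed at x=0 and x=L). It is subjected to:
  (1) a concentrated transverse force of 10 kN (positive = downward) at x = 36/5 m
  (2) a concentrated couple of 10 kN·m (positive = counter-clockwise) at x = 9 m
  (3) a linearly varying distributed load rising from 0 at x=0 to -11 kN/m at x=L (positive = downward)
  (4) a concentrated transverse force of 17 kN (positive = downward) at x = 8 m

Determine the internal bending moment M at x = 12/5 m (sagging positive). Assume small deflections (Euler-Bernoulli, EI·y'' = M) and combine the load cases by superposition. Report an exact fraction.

M(12/5) = -653/600 kN·m

Load 1 — point force P=10 kN at a=36/5 m (b=L-a=24/5):
  M_1 = Pb²(3a+b)x/L³ - Pab²/L²  [x≤a] = 10·(24/5)²·(3·(36/5)+(24/5))·(12/5)/12³ - 10·(36/5)·(24/5)²/12² = -384/125 kN·m
Load 2 — applied couple M₀=10 kN·m at a=9 m (b=L-a=3):
  M_2 = R_Ax - M_A  [x≤a] with R_A=15/16, M_A=25/8 = (15/16)·(12/5) - (25/8) = -7/8 kN·m
Load 3 — triangular load w₀=-11 kN/m (0→w₀ over full span):
  M_3 = 3w₀Lx/20 - w₀L²/30 - w₀x³/(6L) = 3·(-11)·12·(12/5)/20 - (-11)·12²/30 - (-11)·(12/5)³/(6·12) = 924/125 kN·m
Load 4 — point force P=17 kN at a=8 m (b=L-a=4):
  M_4 = Pb²(3a+b)x/L³ - Pab²/L²  [x≤a] = 17·4²·(3·8+4)·(12/5)/12³ - 17·8·4²/12² = -68/15 kN·m
Superposition: M = Σ M_i = -653/600 kN·m ≈ -1.088333 kN·m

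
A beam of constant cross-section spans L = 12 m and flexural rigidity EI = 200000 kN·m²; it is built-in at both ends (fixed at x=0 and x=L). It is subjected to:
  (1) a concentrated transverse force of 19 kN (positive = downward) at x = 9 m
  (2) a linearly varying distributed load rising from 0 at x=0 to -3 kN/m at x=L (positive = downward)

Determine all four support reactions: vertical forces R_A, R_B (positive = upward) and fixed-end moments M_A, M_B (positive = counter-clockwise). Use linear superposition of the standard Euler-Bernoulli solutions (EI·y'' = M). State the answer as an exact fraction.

R_A = -389/160 kN, M_A = -297/80 kN·m, R_B = 549/160 kN, M_B = -837/80 kN·m

Load 1 — point force P=19 kN at a=9 m (b=L-a=3):
  R_A = Pb²(3a+b)/L³ = 19·3²·(3·9+3)/12³ = 95/32 kN
  M_A = Pab²/L² = 19·9·3²/12² = 171/16 kN·m
  R_B = Pa²(a+3b)/L³ = 19·9²·(9+3·3)/12³ = 513/32 kN
  M_B = -Pa²b/L² = -19·9²·3/12² = -513/16 kN·m
Load 2 — triangular load w₀=-3 kN/m (0→w₀ over full span):
  R_A = 3w₀L/20 = 3·(-3)·12/20 = -27/5 kN
  M_A = w₀L²/30 = (-3)·12²/30 = -72/5 kN·m
  R_B = 7w₀L/20 = 7·(-3)·12/20 = -63/5 kN
  M_B = -w₀L²/20 = -(-3)·12²/20 = 108/5 kN·m
Superposition: R_A = -389/160 kN, M_A = -297/80 kN·m, R_B = 549/160 kN, M_B = -837/80 kN·m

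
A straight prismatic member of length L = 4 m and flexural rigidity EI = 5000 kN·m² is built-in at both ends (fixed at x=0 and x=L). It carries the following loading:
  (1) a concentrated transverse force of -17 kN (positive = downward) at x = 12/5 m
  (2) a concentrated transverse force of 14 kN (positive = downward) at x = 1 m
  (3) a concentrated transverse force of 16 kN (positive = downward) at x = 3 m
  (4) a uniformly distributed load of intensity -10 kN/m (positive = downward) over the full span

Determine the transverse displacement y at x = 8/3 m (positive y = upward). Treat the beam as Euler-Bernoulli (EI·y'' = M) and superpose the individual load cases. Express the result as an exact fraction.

Load 1 — point force P=-17 kN at a=12/5 m (b=L-a=8/5):
  y_1 = -Pa²(L-x)²(3bL-(3b+a)(L-x))/(6L³EI)  [x>a] = -(-17)·(12/5)²·(4-(8/3))²·(3·(8/5)·4-(3·(8/5)+(12/5))·(4-(8/3)))/(6·4³·5000) = 68/78125 m
Load 2 — point force P=14 kN at a=1 m (b=L-a=3):
  y_2 = -Pa²(L-x)²(3bL-(3b+a)(L-x))/(6L³EI)  [x>a] = -14·1²·(4-(8/3))²·(3·3·4-(3·3+1)·(4-(8/3)))/(6·4³·5000) = -119/405000 m
Load 3 — point force P=16 kN at a=3 m (b=L-a=1):
  y_3 = -Pb²x²(3aL-(3a+b)x)/(6L³EI)  [x≤a] = -16·1²·(8/3)²·(3·3·4-(3·3+1)·(8/3))/(6·4³·5000) = -28/50625 m
Load 4 — uniform load w=-10 kN/m over full span:
  y_4 = -wx²(L-x)²/(24EI) = -(-10)·(8/3)²·(4-(8/3))²/(24·5000) = 32/30375 m
Superposition: y = Σ y_i = 163567/151875000 m ≈ 0.001077 m

y(8/3) = 163567/151875000 m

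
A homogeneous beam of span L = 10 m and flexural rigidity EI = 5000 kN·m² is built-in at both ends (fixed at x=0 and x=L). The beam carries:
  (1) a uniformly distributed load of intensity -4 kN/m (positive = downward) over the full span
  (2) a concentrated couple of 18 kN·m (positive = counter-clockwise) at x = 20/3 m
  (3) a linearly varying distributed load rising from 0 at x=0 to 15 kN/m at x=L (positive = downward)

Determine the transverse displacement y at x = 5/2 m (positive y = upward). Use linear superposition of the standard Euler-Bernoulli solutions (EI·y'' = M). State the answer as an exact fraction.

Load 1 — uniform load w=-4 kN/m over full span:
  y_1 = -wx²(L-x)²/(24EI) = -(-4)·(5/2)²·(10-(5/2))²/(24·5000) = 3/256 m
Load 2 — applied couple M₀=18 kN·m at a=20/3 m (b=L-a=10/3):
  y_2 = (R_Ax³/6 - M_Ax²/2)/EI  [x≤a] with R_A=12/5, M_A=6 = ((12/5)·(5/2)³/6 - 6·(5/2)²/2)/5000 = -1/400 m
Load 3 — triangular load w₀=15 kN/m (0→w₀ over full span):
  y_3 = -w₀x²(L-x)²(x+2L)/(120LEI) = -15·(5/2)²·(10-(5/2))²·((5/2)+2·10)/(120·10·5000) = -81/4096 m
Superposition: y = Σ y_i = -1081/102400 m ≈ -0.010557 m

y(5/2) = -1081/102400 m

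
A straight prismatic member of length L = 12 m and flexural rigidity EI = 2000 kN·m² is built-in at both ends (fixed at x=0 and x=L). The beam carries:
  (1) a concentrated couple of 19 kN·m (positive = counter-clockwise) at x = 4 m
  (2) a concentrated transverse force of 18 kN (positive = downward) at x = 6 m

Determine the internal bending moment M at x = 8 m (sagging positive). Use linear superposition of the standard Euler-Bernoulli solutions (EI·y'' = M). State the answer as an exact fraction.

M(8) = 62/9 kN·m

Load 1 — applied couple M₀=19 kN·m at a=4 m (b=L-a=8):
  M_1 = R_Ax - M_A - M₀  [x>a] with R_A=19/9, M_A=0 = (19/9)·8 - 0 - 19 = -19/9 kN·m
Load 2 — point force P=18 kN at a=6 m (b=L-a=6):
  M_2 = Pa²(a+3b)(L-x)/L³ - Pa²b/L²  [x>a] = 18·6²·(6+3·6)·(12-8)/12³ - 18·6²·6/12² = 9 kN·m
Superposition: M = Σ M_i = 62/9 kN·m ≈ 6.888889 kN·m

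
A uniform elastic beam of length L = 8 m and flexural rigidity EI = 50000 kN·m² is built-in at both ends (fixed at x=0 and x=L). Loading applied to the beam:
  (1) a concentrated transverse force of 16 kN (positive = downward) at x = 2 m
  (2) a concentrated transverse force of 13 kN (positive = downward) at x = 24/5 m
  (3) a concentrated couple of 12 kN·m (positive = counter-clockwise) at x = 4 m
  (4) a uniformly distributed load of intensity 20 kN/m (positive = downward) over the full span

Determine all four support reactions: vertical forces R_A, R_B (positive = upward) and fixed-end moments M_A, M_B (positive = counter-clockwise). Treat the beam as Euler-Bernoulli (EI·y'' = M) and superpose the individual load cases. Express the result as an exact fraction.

Load 1 — point force P=16 kN at a=2 m (b=L-a=6):
  R_A = Pb²(3a+b)/L³ = 16·6²·(3·2+6)/8³ = 27/2 kN
  M_A = Pab²/L² = 16·2·6²/8² = 18 kN·m
  R_B = Pa²(a+3b)/L³ = 16·2²·(2+3·6)/8³ = 5/2 kN
  M_B = -Pa²b/L² = -16·2²·6/8² = -6 kN·m
Load 2 — point force P=13 kN at a=24/5 m (b=L-a=16/5):
  R_A = Pb²(3a+b)/L³ = 13·(16/5)²·(3·(24/5)+(16/5))/8³ = 572/125 kN
  M_A = Pab²/L² = 13·(24/5)·(16/5)²/8² = 1248/125 kN·m
  R_B = Pa²(a+3b)/L³ = 13·(24/5)²·((24/5)+3·(16/5))/8³ = 1053/125 kN
  M_B = -Pa²b/L² = -13·(24/5)²·(16/5)/8² = -1872/125 kN·m
Load 3 — applied couple M₀=12 kN·m at a=4 m (b=L-a=4):
  R_A = 6M₀ab/L³ = 6·12·4·4/8³ = 9/4 kN
  M_A = M₀b(2a-b)/L² = 12·4·(2·4-4)/8² = 3 kN·m
  R_B = -6M₀ab/L³ = -6·12·4·4/8³ = -9/4 kN
  M_B = M₀a(2b-a)/L² = 12·4·(2·4-4)/8² = 3 kN·m
Load 4 — uniform load w=20 kN/m over full span:
  R_A = wL/2 = 20·8/2 = 80 kN
  M_A = wL²/12 = 20·8²/12 = 320/3 kN·m
  R_B = wL/2 = 20·8/2 = 80 kN
  M_B = -wL²/12 = -20·8²/12 = -320/3 kN·m
Superposition: R_A = 50163/500 kN, M_A = 51619/375 kN·m, R_B = 44337/500 kN, M_B = -46741/375 kN·m

R_A = 50163/500 kN, M_A = 51619/375 kN·m, R_B = 44337/500 kN, M_B = -46741/375 kN·m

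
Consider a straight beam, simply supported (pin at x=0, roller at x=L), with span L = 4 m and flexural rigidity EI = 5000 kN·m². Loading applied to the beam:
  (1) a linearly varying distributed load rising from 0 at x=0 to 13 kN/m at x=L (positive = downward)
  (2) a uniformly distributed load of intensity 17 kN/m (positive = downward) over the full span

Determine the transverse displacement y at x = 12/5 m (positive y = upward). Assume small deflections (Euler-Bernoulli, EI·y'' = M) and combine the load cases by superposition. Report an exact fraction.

Load 1 — triangular load w₀=13 kN/m (0→w₀ over full span):
  y_1 = -w₀x(7L⁴-10L²x²+3x⁴)/(360LEI) = -13·(12/5)·(7·4⁴-10·4²·(12/5)²+3·(12/5)⁴)/(360·4·5000) = -123136/29296875 m
Load 2 — uniform load w=17 kN/m over full span:
  y_2 = -wx(L³-2Lx²+x³)/(24EI) = -17·(12/5)·(4³-2·4·(12/5)²+(12/5)³)/(24·5000) = -4216/390625 m
Superposition: y = Σ y_i = -439336/29296875 m ≈ -0.014996 m

y(12/5) = -439336/29296875 m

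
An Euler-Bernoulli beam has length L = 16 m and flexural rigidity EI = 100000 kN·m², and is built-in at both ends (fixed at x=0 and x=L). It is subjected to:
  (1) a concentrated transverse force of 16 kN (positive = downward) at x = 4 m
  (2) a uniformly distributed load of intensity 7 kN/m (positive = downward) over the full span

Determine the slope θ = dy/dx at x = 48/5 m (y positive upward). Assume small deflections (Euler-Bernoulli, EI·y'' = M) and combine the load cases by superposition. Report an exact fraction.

θ(48/5) = 548/390625 rad

Load 1 — point force P=16 kN at a=4 m (b=L-a=12):
  θ_1 = Pa²(L-x)(2bL-(3b+a)(L-x))/(2L³EI)  [x>a] = 16·4²·(16-(48/5))·(2·12·16-(3·12+4)·(16-(48/5)))/(2·16³·100000) = 4/15625 rad
Load 2 — uniform load w=7 kN/m over full span:
  θ_2 = -wx(L-x)(L-2x)/(12EI) = -7·(48/5)·(16-(48/5))·(16-2·(48/5))/(12·100000) = 448/390625 rad
Superposition: θ = Σ θ_i = 548/390625 rad ≈ 0.001403 rad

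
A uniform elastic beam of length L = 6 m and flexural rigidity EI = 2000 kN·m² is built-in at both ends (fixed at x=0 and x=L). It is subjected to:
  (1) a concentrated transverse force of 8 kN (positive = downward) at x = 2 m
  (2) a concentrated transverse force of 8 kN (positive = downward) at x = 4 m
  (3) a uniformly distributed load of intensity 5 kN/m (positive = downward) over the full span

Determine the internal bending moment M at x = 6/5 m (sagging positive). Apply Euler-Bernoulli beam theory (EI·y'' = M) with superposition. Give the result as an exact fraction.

Load 1 — point force P=8 kN at a=2 m (b=L-a=4):
  M_1 = Pb²(3a+b)x/L³ - Pab²/L²  [x≤a] = 8·4²·(3·2+4)·(6/5)/6³ - 8·2·4²/6² = 0 kN·m
Load 2 — point force P=8 kN at a=4 m (b=L-a=2):
  M_2 = Pb²(3a+b)x/L³ - Pab²/L²  [x≤a] = 8·2²·(3·4+2)·(6/5)/6³ - 8·4·2²/6² = -16/15 kN·m
Load 3 — uniform load w=5 kN/m over full span:
  M_3 = wLx/2 - wL²/12 - wx²/2 = 5·6·(6/5)/2 - 5·6²/12 - 5·(6/5)²/2 = -3/5 kN·m
Superposition: M = Σ M_i = -5/3 kN·m ≈ -1.666667 kN·m

M(6/5) = -5/3 kN·m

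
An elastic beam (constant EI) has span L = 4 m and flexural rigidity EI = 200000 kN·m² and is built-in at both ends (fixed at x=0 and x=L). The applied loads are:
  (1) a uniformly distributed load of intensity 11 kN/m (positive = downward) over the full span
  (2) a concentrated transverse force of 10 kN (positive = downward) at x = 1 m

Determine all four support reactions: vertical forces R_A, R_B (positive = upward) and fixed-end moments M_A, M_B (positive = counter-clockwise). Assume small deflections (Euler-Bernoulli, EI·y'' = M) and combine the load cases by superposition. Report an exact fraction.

Load 1 — uniform load w=11 kN/m over full span:
  R_A = wL/2 = 11·4/2 = 22 kN
  M_A = wL²/12 = 11·4²/12 = 44/3 kN·m
  R_B = wL/2 = 11·4/2 = 22 kN
  M_B = -wL²/12 = -11·4²/12 = -44/3 kN·m
Load 2 — point force P=10 kN at a=1 m (b=L-a=3):
  R_A = Pb²(3a+b)/L³ = 10·3²·(3·1+3)/4³ = 135/16 kN
  M_A = Pab²/L² = 10·1·3²/4² = 45/8 kN·m
  R_B = Pa²(a+3b)/L³ = 10·1²·(1+3·3)/4³ = 25/16 kN
  M_B = -Pa²b/L² = -10·1²·3/4² = -15/8 kN·m
Superposition: R_A = 487/16 kN, M_A = 487/24 kN·m, R_B = 377/16 kN, M_B = -397/24 kN·m

R_A = 487/16 kN, M_A = 487/24 kN·m, R_B = 377/16 kN, M_B = -397/24 kN·m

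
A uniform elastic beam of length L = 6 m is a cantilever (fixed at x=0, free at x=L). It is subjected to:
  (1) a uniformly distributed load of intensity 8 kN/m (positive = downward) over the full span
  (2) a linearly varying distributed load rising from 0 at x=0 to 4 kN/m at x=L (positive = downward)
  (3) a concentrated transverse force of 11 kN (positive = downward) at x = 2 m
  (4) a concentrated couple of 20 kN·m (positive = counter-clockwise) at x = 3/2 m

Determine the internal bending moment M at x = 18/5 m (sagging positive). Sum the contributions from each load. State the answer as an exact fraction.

M(18/5) = -4128/125 kN·m

Load 1 — uniform load w=8 kN/m over full span:
  M_1 = -w(L-x)²/2 = -8·(6-(18/5))²/2 = -576/25 kN·m
Load 2 — triangular load w₀=4 kN/m (0→w₀ over full span):
  M_2 = w₀Lx/2 - w₀L²/3 - w₀x³/(6L) = 4·6·(18/5)/2 - 4·6²/3 - 4·(18/5)³/(6·6) = -1248/125 kN·m
Load 3 — point force P=11 kN at a=2 m (b=L-a=4):
  M_3 = 0  [x>a] = 0 kN·m
Load 4 — applied couple M₀=20 kN·m at a=3/2 m (b=L-a=9/2):
  M_4 = 0  [x>a] = 0 kN·m
Superposition: M = Σ M_i = -4128/125 kN·m ≈ -33.024000 kN·m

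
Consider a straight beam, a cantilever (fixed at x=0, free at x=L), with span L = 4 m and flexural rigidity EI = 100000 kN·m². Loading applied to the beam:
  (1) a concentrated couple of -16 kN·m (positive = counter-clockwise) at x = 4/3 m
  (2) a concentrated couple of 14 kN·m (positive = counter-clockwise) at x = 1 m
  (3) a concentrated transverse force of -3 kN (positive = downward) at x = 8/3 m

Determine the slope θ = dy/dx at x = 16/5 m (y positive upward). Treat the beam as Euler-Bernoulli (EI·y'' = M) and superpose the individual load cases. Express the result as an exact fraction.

Load 1 — applied couple M₀=-16 kN·m at a=4/3 m (b=L-a=8/3):
  θ_1 = M₀a/EI  [x>a] = (-16)·(4/3)/100000 = -2/9375 rad
Load 2 — applied couple M₀=14 kN·m at a=1 m (b=L-a=3):
  θ_2 = M₀a/EI  [x>a] = 14·1/100000 = 7/50000 rad
Load 3 — point force P=-3 kN at a=8/3 m (b=L-a=4/3):
  θ_3 = -Pa²/(2EI)  [x>a] = -(-3)·(8/3)²/(2·100000) = 1/9375 rad
Superposition: θ = Σ θ_i = 1/30000 rad ≈ 0.000033 rad

θ(16/5) = 1/30000 rad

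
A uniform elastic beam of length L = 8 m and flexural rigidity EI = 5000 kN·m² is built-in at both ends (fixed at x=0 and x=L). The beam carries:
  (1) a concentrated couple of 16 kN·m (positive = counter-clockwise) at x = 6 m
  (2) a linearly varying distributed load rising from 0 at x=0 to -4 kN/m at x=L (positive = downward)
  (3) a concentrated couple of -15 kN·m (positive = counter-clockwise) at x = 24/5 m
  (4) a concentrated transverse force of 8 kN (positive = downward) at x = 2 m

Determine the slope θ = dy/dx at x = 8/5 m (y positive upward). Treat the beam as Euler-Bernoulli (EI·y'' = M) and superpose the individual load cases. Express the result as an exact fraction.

Load 1 — applied couple M₀=16 kN·m at a=6 m (b=L-a=2):
  θ_1 = (R_Ax²/2 - M_Ax)/EI  [x≤a] with R_A=9/4, M_A=5 = ((9/4)·(8/5)²/2 - 5·(8/5))/5000 = -16/15625 rad
Load 2 — triangular load w₀=-4 kN/m (0→w₀ over full span):
  θ_2 = -w₀(2x(L-x)(L-2x)(x+2L)+x²(L-x)²)/(120LEI) = -(-4)·(2·(8/5)·(8-(8/5))·(8-2·(8/5))·((8/5)+2·8)+(8/5)²·(8-(8/5))²)/(120·8·5000) = 1792/1171875 rad
Load 3 — applied couple M₀=-15 kN·m at a=24/5 m (b=L-a=16/5):
  θ_3 = (R_Ax²/2 - M_Ax)/EI  [x≤a] with R_A=-27/10, M_A=-24/5 = ((-27/10)·(8/5)²/2 - (-24/5)·(8/5))/5000 = 66/78125 rad
Load 4 — point force P=8 kN at a=2 m (b=L-a=6):
  θ_4 = -Pb²x(2aL-(3a+b)x)/(2L³EI)  [x≤a] = -8·6²·(8/5)·(2·2·8-(3·2+6)·(8/5))/(2·8³·5000) = -18/15625 rad
Superposition: θ = Σ θ_i = 232/1171875 rad ≈ 0.000198 rad

θ(8/5) = 232/1171875 rad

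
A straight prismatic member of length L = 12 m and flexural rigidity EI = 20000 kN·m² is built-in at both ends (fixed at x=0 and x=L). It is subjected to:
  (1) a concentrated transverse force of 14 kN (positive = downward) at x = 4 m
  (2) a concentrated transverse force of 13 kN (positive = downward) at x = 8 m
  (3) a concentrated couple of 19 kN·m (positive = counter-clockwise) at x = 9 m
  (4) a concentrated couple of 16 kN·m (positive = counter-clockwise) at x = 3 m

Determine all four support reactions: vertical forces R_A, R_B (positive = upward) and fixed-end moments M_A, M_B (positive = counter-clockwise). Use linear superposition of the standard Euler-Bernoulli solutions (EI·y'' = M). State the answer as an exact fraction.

Load 1 — point force P=14 kN at a=4 m (b=L-a=8):
  R_A = Pb²(3a+b)/L³ = 14·8²·(3·4+8)/12³ = 280/27 kN
  M_A = Pab²/L² = 14·4·8²/12² = 224/9 kN·m
  R_B = Pa²(a+3b)/L³ = 14·4²·(4+3·8)/12³ = 98/27 kN
  M_B = -Pa²b/L² = -14·4²·8/12² = -112/9 kN·m
Load 2 — point force P=13 kN at a=8 m (b=L-a=4):
  R_A = Pb²(3a+b)/L³ = 13·4²·(3·8+4)/12³ = 91/27 kN
  M_A = Pab²/L² = 13·8·4²/12² = 104/9 kN·m
  R_B = Pa²(a+3b)/L³ = 13·8²·(8+3·4)/12³ = 260/27 kN
  M_B = -Pa²b/L² = -13·8²·4/12² = -208/9 kN·m
Load 3 — applied couple M₀=19 kN·m at a=9 m (b=L-a=3):
  R_A = 6M₀ab/L³ = 6·19·9·3/12³ = 57/32 kN
  M_A = M₀b(2a-b)/L² = 19·3·(2·9-3)/12² = 95/16 kN·m
  R_B = -6M₀ab/L³ = -6·19·9·3/12³ = -57/32 kN
  M_B = M₀a(2b-a)/L² = 19·9·(2·3-9)/12² = -57/16 kN·m
Load 4 — applied couple M₀=16 kN·m at a=3 m (b=L-a=9):
  R_A = 6M₀ab/L³ = 6·16·3·9/12³ = 3/2 kN
  M_A = M₀b(2a-b)/L² = 16·9·(2·3-9)/12² = -3 kN·m
  R_B = -6M₀ab/L³ = -6·16·3·9/12³ = -3/2 kN
  M_B = M₀a(2b-a)/L² = 16·3·(2·9-3)/12² = 5 kN·m
Superposition: R_A = 14707/864 kN, M_A = 5671/144 kN·m, R_B = 8621/864 kN, M_B = -4913/144 kN·m

R_A = 14707/864 kN, M_A = 5671/144 kN·m, R_B = 8621/864 kN, M_B = -4913/144 kN·m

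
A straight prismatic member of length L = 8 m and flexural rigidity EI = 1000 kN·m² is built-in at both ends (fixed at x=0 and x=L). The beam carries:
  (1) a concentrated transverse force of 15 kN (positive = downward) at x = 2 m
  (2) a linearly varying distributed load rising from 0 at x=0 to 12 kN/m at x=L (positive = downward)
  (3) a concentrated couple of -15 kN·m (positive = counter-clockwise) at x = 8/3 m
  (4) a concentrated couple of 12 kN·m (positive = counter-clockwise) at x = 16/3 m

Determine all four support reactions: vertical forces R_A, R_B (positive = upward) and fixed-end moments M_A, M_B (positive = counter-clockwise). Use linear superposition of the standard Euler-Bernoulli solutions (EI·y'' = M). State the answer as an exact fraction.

R_A = 4249/160 kN, M_A = 1859/40 kN·m, R_B = 5831/160 kN, M_B = -1961/40 kN·m

Load 1 — point force P=15 kN at a=2 m (b=L-a=6):
  R_A = Pb²(3a+b)/L³ = 15·6²·(3·2+6)/8³ = 405/32 kN
  M_A = Pab²/L² = 15·2·6²/8² = 135/8 kN·m
  R_B = Pa²(a+3b)/L³ = 15·2²·(2+3·6)/8³ = 75/32 kN
  M_B = -Pa²b/L² = -15·2²·6/8² = -45/8 kN·m
Load 2 — triangular load w₀=12 kN/m (0→w₀ over full span):
  R_A = 3w₀L/20 = 3·12·8/20 = 72/5 kN
  M_A = w₀L²/30 = 12·8²/30 = 128/5 kN·m
  R_B = 7w₀L/20 = 7·12·8/20 = 168/5 kN
  M_B = -w₀L²/20 = -12·8²/20 = -192/5 kN·m
Load 3 — applied couple M₀=-15 kN·m at a=8/3 m (b=L-a=16/3):
  R_A = 6M₀ab/L³ = 6·(-15)·(8/3)·(16/3)/8³ = -5/2 kN
  M_A = M₀b(2a-b)/L² = (-15)·(16/3)·(2·(8/3)-(16/3))/8² = 0 kN·m
  R_B = -6M₀ab/L³ = -6·(-15)·(8/3)·(16/3)/8³ = 5/2 kN
  M_B = M₀a(2b-a)/L² = (-15)·(8/3)·(2·(16/3)-(8/3))/8² = -5 kN·m
Load 4 — applied couple M₀=12 kN·m at a=16/3 m (b=L-a=8/3):
  R_A = 6M₀ab/L³ = 6·12·(16/3)·(8/3)/8³ = 2 kN
  M_A = M₀b(2a-b)/L² = 12·(8/3)·(2·(16/3)-(8/3))/8² = 4 kN·m
  R_B = -6M₀ab/L³ = -6·12·(16/3)·(8/3)/8³ = -2 kN
  M_B = M₀a(2b-a)/L² = 12·(16/3)·(2·(8/3)-(16/3))/8² = 0 kN·m
Superposition: R_A = 4249/160 kN, M_A = 1859/40 kN·m, R_B = 5831/160 kN, M_B = -1961/40 kN·m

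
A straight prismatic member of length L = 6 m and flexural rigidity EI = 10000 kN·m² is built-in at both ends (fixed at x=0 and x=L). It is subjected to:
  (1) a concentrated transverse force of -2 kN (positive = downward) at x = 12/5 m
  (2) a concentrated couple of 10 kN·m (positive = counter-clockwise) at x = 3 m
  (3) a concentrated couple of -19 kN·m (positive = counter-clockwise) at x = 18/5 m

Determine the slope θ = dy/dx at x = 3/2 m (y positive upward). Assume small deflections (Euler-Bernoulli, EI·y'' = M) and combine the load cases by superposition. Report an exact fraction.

Load 1 — point force P=-2 kN at a=12/5 m (b=L-a=18/5):
  θ_1 = -Pb²x(2aL-(3a+b)x)/(2L³EI)  [x≤a] = -(-2)·(18/5)²·(3/2)·(2·(12/5)·6-(3·(12/5)+(18/5))·(3/2))/(2·6³·10000) = 567/5000000 rad
Load 2 — applied couple M₀=10 kN·m at a=3 m (b=L-a=3):
  θ_2 = (R_Ax²/2 - M_Ax)/EI  [x≤a] with R_A=5/2, M_A=5/2 = ((5/2)·(3/2)²/2 - (5/2)·(3/2))/10000 = -3/32000 rad
Load 3 — applied couple M₀=-19 kN·m at a=18/5 m (b=L-a=12/5):
  θ_3 = (R_Ax²/2 - M_Ax)/EI  [x≤a] with R_A=-114/25, M_A=-152/25 = ((-114/25)·(3/2)²/2 - (-152/25)·(3/2))/10000 = 399/1000000 rad
Superposition: θ = Σ θ_i = 8373/20000000 rad ≈ 0.000419 rad

θ(3/2) = 8373/20000000 rad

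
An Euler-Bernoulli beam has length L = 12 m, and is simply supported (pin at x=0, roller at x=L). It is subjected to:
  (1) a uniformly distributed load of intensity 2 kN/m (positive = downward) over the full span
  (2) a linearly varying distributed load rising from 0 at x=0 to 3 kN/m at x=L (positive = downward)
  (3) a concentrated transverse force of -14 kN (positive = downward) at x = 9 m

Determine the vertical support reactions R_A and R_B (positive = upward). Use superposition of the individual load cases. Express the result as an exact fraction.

Load 1 — uniform load w=2 kN/m over full span:
  R_A = wL/2 = 2·12/2 = 12 kN
  R_B = wL/2 = 2·12/2 = 12 kN
Load 2 — triangular load w₀=3 kN/m (0→w₀ over full span):
  R_A = w₀L/6 = 3·12/6 = 6 kN
  R_B = w₀L/3 = 3·12/3 = 12 kN
Load 3 — point force P=-14 kN at a=9 m (b=L-a=3):
  R_A = Pb/L = (-14)·3/12 = -7/2 kN
  R_B = Pa/L = (-14)·9/12 = -21/2 kN
Superposition: R_A = 29/2 kN, R_B = 27/2 kN

R_A = 29/2 kN, R_B = 27/2 kN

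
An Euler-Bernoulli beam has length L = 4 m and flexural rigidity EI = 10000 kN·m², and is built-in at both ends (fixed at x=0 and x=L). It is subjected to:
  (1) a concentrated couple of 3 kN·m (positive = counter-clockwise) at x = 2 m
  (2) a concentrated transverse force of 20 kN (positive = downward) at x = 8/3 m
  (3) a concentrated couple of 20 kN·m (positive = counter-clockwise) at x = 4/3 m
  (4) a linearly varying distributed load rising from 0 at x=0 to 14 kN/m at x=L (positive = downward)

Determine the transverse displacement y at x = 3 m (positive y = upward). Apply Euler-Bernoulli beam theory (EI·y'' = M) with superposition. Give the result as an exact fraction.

y(3) = -3187/8100000 m

Load 1 — applied couple M₀=3 kN·m at a=2 m (b=L-a=2):
  y_1 = (R_Ax³/6 - M_Ax²/2 - M₀(x-a)²/2)/EI  [x>a] with R_A=9/8, M_A=3/4 = ((9/8)·3³/6 - (3/4)·3²/2 - 3·(3-2)²/2)/10000 = 3/160000 m
Load 2 — point force P=20 kN at a=8/3 m (b=L-a=4/3):
  y_2 = -Pa²(L-x)²(3bL-(3b+a)(L-x))/(6L³EI)  [x>a] = -20·(8/3)²·(4-3)²·(3·(4/3)·4-(3·(4/3)+(8/3))·(4-3))/(6·4³·10000) = -7/20250 m
Load 3 — applied couple M₀=20 kN·m at a=4/3 m (b=L-a=8/3):
  y_3 = (R_Ax³/6 - M_Ax²/2 - M₀(x-a)²/2)/EI  [x>a] with R_A=20/3, M_A=0 = ((20/3)·3³/6 - 0·3²/2 - 20·(3-(4/3))²/2)/10000 = 1/4500 m
Load 4 — triangular load w₀=14 kN/m (0→w₀ over full span):
  y_4 = -w₀x²(L-x)²(x+2L)/(120LEI) = -14·3²·(4-3)²·(3+2·4)/(120·4·10000) = -231/800000 m
Superposition: y = Σ y_i = -3187/8100000 m ≈ -0.000393 m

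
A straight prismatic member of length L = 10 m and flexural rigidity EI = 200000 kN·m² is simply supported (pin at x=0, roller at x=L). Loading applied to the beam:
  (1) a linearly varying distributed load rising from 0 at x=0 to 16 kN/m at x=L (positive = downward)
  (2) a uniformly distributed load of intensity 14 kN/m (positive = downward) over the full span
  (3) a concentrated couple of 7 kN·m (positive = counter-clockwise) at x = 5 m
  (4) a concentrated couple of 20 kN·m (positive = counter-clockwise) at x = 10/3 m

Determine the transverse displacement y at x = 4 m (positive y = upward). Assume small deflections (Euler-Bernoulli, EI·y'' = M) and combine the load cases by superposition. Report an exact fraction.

Load 1 — triangular load w₀=16 kN/m (0→w₀ over full span):
  y_1 = -w₀x(7L⁴-10L²x²+3x⁴)/(360LEI) = -16·4·(7·10⁴-10·10²·4²+3·4⁴)/(360·10·200000) = -1141/234375 m
Load 2 — uniform load w=14 kN/m over full span:
  y_2 = -wx(L³-2Lx²+x³)/(24EI) = -14·4·(10³-2·10·4²+4³)/(24·200000) = -217/25000 m
Load 3 — applied couple M₀=7 kN·m at a=5 m (b=L-a=5):
  y_3 = (M₀x³/(6L)+C₁x)/EI  [x≤a] with C₁=M₀(3b²-L²)/(6L)=-35/12 = (7·4³/(6·10)+(-35/12)·4)/200000 = -21/1000000 m
Load 4 — applied couple M₀=20 kN·m at a=10/3 m (b=L-a=20/3):
  y_4 = (M₀x³/(6L)-M₀(x-a)²/2+C₁x)/EI  [x>a] with C₁=M₀(3b²-L²)/(6L)=100/9 = (20·4³/(6·10)-20·(4-(10/3))²/2+(100/9)·4)/200000 = 23/75000 m
Superposition: y = Σ y_i = -66313/5000000 m ≈ -0.013263 m

y(4) = -66313/5000000 m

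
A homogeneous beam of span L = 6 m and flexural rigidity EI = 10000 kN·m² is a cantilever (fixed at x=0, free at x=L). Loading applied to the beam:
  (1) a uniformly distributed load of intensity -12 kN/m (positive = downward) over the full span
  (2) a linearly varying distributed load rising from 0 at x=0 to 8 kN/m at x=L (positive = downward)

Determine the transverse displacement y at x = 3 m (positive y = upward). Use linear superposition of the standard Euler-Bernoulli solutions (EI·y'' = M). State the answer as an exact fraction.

y(3) = 1809/50000 m

Load 1 — uniform load w=-12 kN/m over full span:
  y_1 = -wx²(x²-4Lx+6L²)/(24EI) = -(-12)·3²·(3²-4·6·3+6·6²)/(24·10000) = 1377/20000 m
Load 2 — triangular load w₀=8 kN/m (0→w₀ over full span):
  y_2 = (w₀Lx³/12-w₀L²x²/6-w₀x⁵/(120L))/EI = (8·6·3³/12-8·6²·3²/6-8·3⁵/(120·6))/10000 = -3267/100000 m
Superposition: y = Σ y_i = 1809/50000 m ≈ 0.036180 m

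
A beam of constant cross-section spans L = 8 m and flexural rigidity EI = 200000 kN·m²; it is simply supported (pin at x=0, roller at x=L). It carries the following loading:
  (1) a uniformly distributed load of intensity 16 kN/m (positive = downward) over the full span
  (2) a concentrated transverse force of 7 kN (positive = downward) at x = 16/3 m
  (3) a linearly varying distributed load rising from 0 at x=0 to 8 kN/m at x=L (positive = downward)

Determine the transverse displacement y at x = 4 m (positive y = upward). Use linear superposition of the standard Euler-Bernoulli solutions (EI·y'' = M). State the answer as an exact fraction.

Load 1 — uniform load w=16 kN/m over full span:
  y_1 = -wx(L³-2Lx²+x³)/(24EI) = -16·4·(8³-2·8·4²+4³)/(24·200000) = -8/1875 m
Load 2 — point force P=7 kN at a=16/3 m (b=L-a=8/3):
  y_2 = -Pbx(L²-b²-x²)/(6LEI)  [x≤a] = -7·(8/3)·4·(8²-(8/3)²-4²)/(6·8·200000) = -161/506250 m
Load 3 — triangular load w₀=8 kN/m (0→w₀ over full span):
  y_3 = -w₀x(7L⁴-10L²x²+3x⁴)/(360LEI) = -8·4·(7·8⁴-10·8²·4²+3·4⁴)/(360·8·200000) = -2/1875 m
Superposition: y = Σ y_i = -2861/506250 m ≈ -0.005651 m

y(4) = -2861/506250 m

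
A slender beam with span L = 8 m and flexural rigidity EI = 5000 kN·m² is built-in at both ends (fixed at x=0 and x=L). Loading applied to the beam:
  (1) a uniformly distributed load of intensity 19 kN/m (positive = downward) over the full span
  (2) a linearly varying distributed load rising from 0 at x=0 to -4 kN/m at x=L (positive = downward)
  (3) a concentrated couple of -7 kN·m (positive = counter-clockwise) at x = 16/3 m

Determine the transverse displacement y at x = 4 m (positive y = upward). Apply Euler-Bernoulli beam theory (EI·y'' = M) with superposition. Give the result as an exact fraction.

y(4) = -197/5625 m

Load 1 — uniform load w=19 kN/m over full span:
  y_1 = -wx²(L-x)²/(24EI) = -19·4²·(8-4)²/(24·5000) = -76/1875 m
Load 2 — triangular load w₀=-4 kN/m (0→w₀ over full span):
  y_2 = -w₀x²(L-x)²(x+2L)/(120LEI) = -(-4)·4²·(8-4)²·(4+2·8)/(120·8·5000) = 8/1875 m
Load 3 — applied couple M₀=-7 kN·m at a=16/3 m (b=L-a=8/3):
  y_3 = (R_Ax³/6 - M_Ax²/2)/EI  [x≤a] with R_A=-7/6, M_A=-7/3 = ((-7/6)·4³/6 - (-7/3)·4²/2)/5000 = 7/5625 m
Superposition: y = Σ y_i = -197/5625 m ≈ -0.035022 m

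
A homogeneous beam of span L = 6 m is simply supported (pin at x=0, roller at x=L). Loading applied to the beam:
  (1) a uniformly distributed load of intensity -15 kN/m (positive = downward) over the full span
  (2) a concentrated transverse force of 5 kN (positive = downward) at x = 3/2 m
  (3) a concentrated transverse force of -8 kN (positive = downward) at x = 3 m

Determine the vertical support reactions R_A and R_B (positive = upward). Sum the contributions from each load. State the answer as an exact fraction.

Load 1 — uniform load w=-15 kN/m over full span:
  R_A = wL/2 = (-15)·6/2 = -45 kN
  R_B = wL/2 = (-15)·6/2 = -45 kN
Load 2 — point force P=5 kN at a=3/2 m (b=L-a=9/2):
  R_A = Pb/L = 5·(9/2)/6 = 15/4 kN
  R_B = Pa/L = 5·(3/2)/6 = 5/4 kN
Load 3 — point force P=-8 kN at a=3 m (b=L-a=3):
  R_A = Pb/L = (-8)·3/6 = -4 kN
  R_B = Pa/L = (-8)·3/6 = -4 kN
Superposition: R_A = -181/4 kN, R_B = -191/4 kN

R_A = -181/4 kN, R_B = -191/4 kN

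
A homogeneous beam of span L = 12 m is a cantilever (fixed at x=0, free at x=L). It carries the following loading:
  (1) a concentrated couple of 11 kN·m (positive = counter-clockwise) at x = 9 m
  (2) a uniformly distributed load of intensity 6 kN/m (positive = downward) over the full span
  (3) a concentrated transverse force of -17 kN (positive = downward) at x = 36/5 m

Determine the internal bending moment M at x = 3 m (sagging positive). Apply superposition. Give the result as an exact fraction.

M(3) = -803/5 kN·m

Load 1 — applied couple M₀=11 kN·m at a=9 m (b=L-a=3):
  M_1 = M₀  [x≤a] = 11 = 11 kN·m
Load 2 — uniform load w=6 kN/m over full span:
  M_2 = -w(L-x)²/2 = -6·(12-3)²/2 = -243 kN·m
Load 3 — point force P=-17 kN at a=36/5 m (b=L-a=24/5):
  M_3 = -P(a-x)  [x≤a] = -(-17)·((36/5)-3) = 357/5 kN·m
Superposition: M = Σ M_i = -803/5 kN·m ≈ -160.600000 kN·m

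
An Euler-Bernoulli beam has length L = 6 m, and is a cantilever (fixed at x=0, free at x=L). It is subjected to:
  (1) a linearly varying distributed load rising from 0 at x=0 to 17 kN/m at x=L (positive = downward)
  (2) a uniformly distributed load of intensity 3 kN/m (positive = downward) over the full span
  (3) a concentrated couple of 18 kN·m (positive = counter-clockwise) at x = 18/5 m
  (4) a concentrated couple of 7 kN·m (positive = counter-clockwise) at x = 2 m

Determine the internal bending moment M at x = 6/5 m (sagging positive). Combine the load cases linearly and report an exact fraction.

Load 1 — triangular load w₀=17 kN/m (0→w₀ over full span):
  M_1 = w₀Lx/2 - w₀L²/3 - w₀x³/(6L) = 17·6·(6/5)/2 - 17·6²/3 - 17·(6/5)³/(6·6) = -17952/125 kN·m
Load 2 — uniform load w=3 kN/m over full span:
  M_2 = -w(L-x)²/2 = -3·(6-(6/5))²/2 = -864/25 kN·m
Load 3 — applied couple M₀=18 kN·m at a=18/5 m (b=L-a=12/5):
  M_3 = M₀  [x≤a] = 18 = 18 kN·m
Load 4 — applied couple M₀=7 kN·m at a=2 m (b=L-a=4):
  M_4 = M₀  [x≤a] = 7 = 7 kN·m
Superposition: M = Σ M_i = -19147/125 kN·m ≈ -153.176000 kN·m

M(6/5) = -19147/125 kN·m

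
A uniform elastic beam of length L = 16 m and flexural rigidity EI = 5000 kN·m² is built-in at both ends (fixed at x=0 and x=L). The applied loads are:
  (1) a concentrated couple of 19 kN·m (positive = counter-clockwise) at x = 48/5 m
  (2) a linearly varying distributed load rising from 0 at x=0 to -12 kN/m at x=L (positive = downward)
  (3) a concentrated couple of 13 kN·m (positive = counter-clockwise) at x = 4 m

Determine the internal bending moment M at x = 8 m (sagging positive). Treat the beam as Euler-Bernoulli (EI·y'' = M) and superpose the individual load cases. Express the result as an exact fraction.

Load 1 — applied couple M₀=19 kN·m at a=48/5 m (b=L-a=32/5):
  M_1 = R_Ax - M_A  [x≤a] with R_A=171/100, M_A=152/25 = (171/100)·8 - (152/25) = 38/5 kN·m
Load 2 — triangular load w₀=-12 kN/m (0→w₀ over full span):
  M_2 = 3w₀Lx/20 - w₀L²/30 - w₀x³/(6L) = 3·(-12)·16·8/20 - (-12)·16²/30 - (-12)·8³/(6·16) = -64 kN·m
Load 3 — applied couple M₀=13 kN·m at a=4 m (b=L-a=12):
  M_3 = R_Ax - M_A - M₀  [x>a] with R_A=117/128, M_A=-39/16 = (117/128)·8 - (-39/16) - 13 = -13/4 kN·m
Superposition: M = Σ M_i = -1193/20 kN·m ≈ -59.650000 kN·m

M(8) = -1193/20 kN·m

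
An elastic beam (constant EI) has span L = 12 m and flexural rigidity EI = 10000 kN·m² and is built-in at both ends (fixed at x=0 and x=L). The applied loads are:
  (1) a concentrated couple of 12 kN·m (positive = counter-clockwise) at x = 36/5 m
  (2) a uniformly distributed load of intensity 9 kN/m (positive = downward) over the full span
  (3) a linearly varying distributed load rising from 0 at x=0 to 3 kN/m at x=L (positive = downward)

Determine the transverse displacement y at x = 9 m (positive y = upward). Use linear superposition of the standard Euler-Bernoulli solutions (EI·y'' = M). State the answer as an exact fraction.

y(9) = -51759/1600000 m

Load 1 — applied couple M₀=12 kN·m at a=36/5 m (b=L-a=24/5):
  y_1 = (R_Ax³/6 - M_Ax²/2 - M₀(x-a)²/2)/EI  [x>a] with R_A=36/25, M_A=96/25 = ((36/25)·9³/6 - (96/25)·9²/2 - 12·(9-(36/5))²/2)/10000 = 0 m
Load 2 — uniform load w=9 kN/m over full span:
  y_2 = -wx²(L-x)²/(24EI) = -9·9²·(12-9)²/(24·10000) = -2187/80000 m
Load 3 — triangular load w₀=3 kN/m (0→w₀ over full span):
  y_3 = -w₀x²(L-x)²(x+2L)/(120LEI) = -3·9²·(12-9)²·(9+2·12)/(120·12·10000) = -8019/1600000 m
Superposition: y = Σ y_i = -51759/1600000 m ≈ -0.032349 m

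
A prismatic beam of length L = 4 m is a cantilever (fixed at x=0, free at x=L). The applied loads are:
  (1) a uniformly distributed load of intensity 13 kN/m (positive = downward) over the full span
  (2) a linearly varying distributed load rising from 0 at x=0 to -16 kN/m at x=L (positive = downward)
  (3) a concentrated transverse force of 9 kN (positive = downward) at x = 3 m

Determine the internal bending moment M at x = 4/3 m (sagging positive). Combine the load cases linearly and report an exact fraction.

M(4/3) = -1375/81 kN·m

Load 1 — uniform load w=13 kN/m over full span:
  M_1 = -w(L-x)²/2 = -13·(4-(4/3))²/2 = -416/9 kN·m
Load 2 — triangular load w₀=-16 kN/m (0→w₀ over full span):
  M_2 = w₀Lx/2 - w₀L²/3 - w₀x³/(6L) = (-16)·4·(4/3)/2 - (-16)·4²/3 - (-16)·(4/3)³/(6·4) = 3584/81 kN·m
Load 3 — point force P=9 kN at a=3 m (b=L-a=1):
  M_3 = -P(a-x)  [x≤a] = -9·(3-(4/3)) = -15 kN·m
Superposition: M = Σ M_i = -1375/81 kN·m ≈ -16.975309 kN·m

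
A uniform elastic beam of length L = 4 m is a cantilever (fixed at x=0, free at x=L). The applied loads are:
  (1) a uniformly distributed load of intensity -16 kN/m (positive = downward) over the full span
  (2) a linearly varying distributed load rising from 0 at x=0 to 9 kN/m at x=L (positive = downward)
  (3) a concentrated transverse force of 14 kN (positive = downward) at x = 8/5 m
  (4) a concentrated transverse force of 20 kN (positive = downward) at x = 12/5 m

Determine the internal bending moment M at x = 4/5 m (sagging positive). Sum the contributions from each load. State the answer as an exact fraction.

M(4/5) = 616/125 kN·m

Load 1 — uniform load w=-16 kN/m over full span:
  M_1 = -w(L-x)²/2 = -(-16)·(4-(4/5))²/2 = 2048/25 kN·m
Load 2 — triangular load w₀=9 kN/m (0→w₀ over full span):
  M_2 = w₀Lx/2 - w₀L²/3 - w₀x³/(6L) = 9·4·(4/5)/2 - 9·4²/3 - 9·(4/5)³/(6·4) = -4224/125 kN·m
Load 3 — point force P=14 kN at a=8/5 m (b=L-a=12/5):
  M_3 = -P(a-x)  [x≤a] = -14·((8/5)-(4/5)) = -56/5 kN·m
Load 4 — point force P=20 kN at a=12/5 m (b=L-a=8/5):
  M_4 = -P(a-x)  [x≤a] = -20·((12/5)-(4/5)) = -32 kN·m
Superposition: M = Σ M_i = 616/125 kN·m ≈ 4.928000 kN·m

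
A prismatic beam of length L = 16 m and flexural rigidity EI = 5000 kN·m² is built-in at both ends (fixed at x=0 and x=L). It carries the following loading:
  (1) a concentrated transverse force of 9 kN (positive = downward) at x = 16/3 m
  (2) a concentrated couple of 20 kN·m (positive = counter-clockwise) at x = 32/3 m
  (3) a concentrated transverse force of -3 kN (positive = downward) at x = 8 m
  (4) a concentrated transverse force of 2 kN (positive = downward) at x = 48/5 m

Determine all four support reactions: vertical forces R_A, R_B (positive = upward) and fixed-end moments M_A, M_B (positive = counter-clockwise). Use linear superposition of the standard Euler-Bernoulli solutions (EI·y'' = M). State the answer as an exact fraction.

Load 1 — point force P=9 kN at a=16/3 m (b=L-a=32/3):
  R_A = Pb²(3a+b)/L³ = 9·(32/3)²·(3·(16/3)+(32/3))/16³ = 20/3 kN
  M_A = Pab²/L² = 9·(16/3)·(32/3)²/16² = 64/3 kN·m
  R_B = Pa²(a+3b)/L³ = 9·(16/3)²·((16/3)+3·(32/3))/16³ = 7/3 kN
  M_B = -Pa²b/L² = -9·(16/3)²·(32/3)/16² = -32/3 kN·m
Load 2 — applied couple M₀=20 kN·m at a=32/3 m (b=L-a=16/3):
  R_A = 6M₀ab/L³ = 6·20·(32/3)·(16/3)/16³ = 5/3 kN
  M_A = M₀b(2a-b)/L² = 20·(16/3)·(2·(32/3)-(16/3))/16² = 20/3 kN·m
  R_B = -6M₀ab/L³ = -6·20·(32/3)·(16/3)/16³ = -5/3 kN
  M_B = M₀a(2b-a)/L² = 20·(32/3)·(2·(16/3)-(32/3))/16² = 0 kN·m
Load 3 — point force P=-3 kN at a=8 m (b=L-a=8):
  R_A = Pb²(3a+b)/L³ = (-3)·8²·(3·8+8)/16³ = -3/2 kN
  M_A = Pab²/L² = (-3)·8·8²/16² = -6 kN·m
  R_B = Pa²(a+3b)/L³ = (-3)·8²·(8+3·8)/16³ = -3/2 kN
  M_B = -Pa²b/L² = -(-3)·8²·8/16² = 6 kN·m
Load 4 — point force P=2 kN at a=48/5 m (b=L-a=32/5):
  R_A = Pb²(3a+b)/L³ = 2·(32/5)²·(3·(48/5)+(32/5))/16³ = 88/125 kN
  M_A = Pab²/L² = 2·(48/5)·(32/5)²/16² = 384/125 kN·m
  R_B = Pa²(a+3b)/L³ = 2·(48/5)²·((48/5)+3·(32/5))/16³ = 162/125 kN
  M_B = -Pa²b/L² = -2·(48/5)²·(32/5)/16² = -576/125 kN·m
Superposition: R_A = 5653/750 kN, M_A = 3134/125 kN·m, R_B = 347/750 kN, M_B = -3478/375 kN·m

R_A = 5653/750 kN, M_A = 3134/125 kN·m, R_B = 347/750 kN, M_B = -3478/375 kN·m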